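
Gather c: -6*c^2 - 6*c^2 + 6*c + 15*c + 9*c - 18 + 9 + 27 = -12*c^2 + 30*c + 18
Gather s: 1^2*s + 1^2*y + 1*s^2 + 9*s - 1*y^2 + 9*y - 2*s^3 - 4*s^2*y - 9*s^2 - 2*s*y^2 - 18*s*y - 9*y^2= -2*s^3 + s^2*(-4*y - 8) + s*(-2*y^2 - 18*y + 10) - 10*y^2 + 10*y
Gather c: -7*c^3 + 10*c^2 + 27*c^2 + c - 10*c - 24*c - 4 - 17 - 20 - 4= -7*c^3 + 37*c^2 - 33*c - 45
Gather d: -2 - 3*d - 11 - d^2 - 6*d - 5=-d^2 - 9*d - 18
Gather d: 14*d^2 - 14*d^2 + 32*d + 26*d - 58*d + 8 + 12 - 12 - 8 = 0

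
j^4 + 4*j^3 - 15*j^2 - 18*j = j*(j - 3)*(j + 1)*(j + 6)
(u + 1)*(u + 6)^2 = u^3 + 13*u^2 + 48*u + 36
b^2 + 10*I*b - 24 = (b + 4*I)*(b + 6*I)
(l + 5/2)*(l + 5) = l^2 + 15*l/2 + 25/2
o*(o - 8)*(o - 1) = o^3 - 9*o^2 + 8*o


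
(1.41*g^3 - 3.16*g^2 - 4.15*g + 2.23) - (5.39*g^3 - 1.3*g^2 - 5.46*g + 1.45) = -3.98*g^3 - 1.86*g^2 + 1.31*g + 0.78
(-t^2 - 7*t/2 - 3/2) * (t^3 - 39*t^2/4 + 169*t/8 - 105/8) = -t^5 + 25*t^4/4 + 23*t^3/2 - 739*t^2/16 + 57*t/4 + 315/16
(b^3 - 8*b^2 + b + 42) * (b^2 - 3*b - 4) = b^5 - 11*b^4 + 21*b^3 + 71*b^2 - 130*b - 168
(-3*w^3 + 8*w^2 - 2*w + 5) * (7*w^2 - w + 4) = -21*w^5 + 59*w^4 - 34*w^3 + 69*w^2 - 13*w + 20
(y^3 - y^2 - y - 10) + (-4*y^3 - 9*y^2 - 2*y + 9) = -3*y^3 - 10*y^2 - 3*y - 1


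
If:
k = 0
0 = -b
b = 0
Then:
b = 0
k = 0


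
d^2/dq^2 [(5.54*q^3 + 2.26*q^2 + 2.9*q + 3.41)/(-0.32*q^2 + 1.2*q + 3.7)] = (-31.40352*q^3 - 165.735744*q^2 - 467.80056*q - 54.02248)/(0.032768*q^6 - 0.36864*q^5 + 0.24576*q^4 + 6.7968*q^3 - 2.8416*q^2 - 49.284*q - 50.653)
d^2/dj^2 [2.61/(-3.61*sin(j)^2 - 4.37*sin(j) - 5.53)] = (136.055124*sin(j)^4 + 123.523731*sin(j)^3 - 362.656629*sin(j)^2 - 310.120983*sin(j) + 4.52260800000001)/(3.61*sin(j)^2 + 4.37*sin(j) + 5.53)^3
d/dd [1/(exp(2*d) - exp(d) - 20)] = (1 - 2*exp(d))*exp(d)/(-exp(2*d) + exp(d) + 20)^2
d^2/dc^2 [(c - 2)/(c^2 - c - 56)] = 2*(3*(1 - c)*(-c^2 + c + 56) - (c - 2)*(2*c - 1)^2)/(-c^2 + c + 56)^3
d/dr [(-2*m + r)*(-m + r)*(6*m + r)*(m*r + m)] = m*(12*m^3 - 32*m^2*r - 16*m^2 + 9*m*r^2 + 6*m*r + 4*r^3 + 3*r^2)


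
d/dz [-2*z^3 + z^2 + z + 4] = -6*z^2 + 2*z + 1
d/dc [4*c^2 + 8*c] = 8*c + 8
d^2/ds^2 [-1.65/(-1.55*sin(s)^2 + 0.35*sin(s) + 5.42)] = (15.8565*sin(s)^4 - 2.685375*sin(s)^3 + 31.863975*sin(s)^2 + 2.2407*sin(s) - 28.12755)/(-1.55*sin(s)^2 + 0.35*sin(s) + 5.42)^3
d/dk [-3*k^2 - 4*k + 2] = -6*k - 4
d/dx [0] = 0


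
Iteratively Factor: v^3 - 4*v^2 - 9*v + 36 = (v - 4)*(v^2 - 9) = (v - 4)*(v - 3)*(v + 3)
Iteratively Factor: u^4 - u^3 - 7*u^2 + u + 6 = (u + 2)*(u^3 - 3*u^2 - u + 3) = (u - 3)*(u + 2)*(u^2 - 1) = (u - 3)*(u + 1)*(u + 2)*(u - 1)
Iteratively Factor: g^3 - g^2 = (g)*(g^2 - g) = g*(g - 1)*(g)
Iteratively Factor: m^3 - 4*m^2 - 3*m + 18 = (m + 2)*(m^2 - 6*m + 9) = (m - 3)*(m + 2)*(m - 3)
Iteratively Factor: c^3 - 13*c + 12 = (c + 4)*(c^2 - 4*c + 3) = (c - 1)*(c + 4)*(c - 3)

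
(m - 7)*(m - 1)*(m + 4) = m^3 - 4*m^2 - 25*m + 28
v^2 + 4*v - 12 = (v - 2)*(v + 6)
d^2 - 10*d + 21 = (d - 7)*(d - 3)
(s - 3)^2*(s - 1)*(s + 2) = s^4 - 5*s^3 + s^2 + 21*s - 18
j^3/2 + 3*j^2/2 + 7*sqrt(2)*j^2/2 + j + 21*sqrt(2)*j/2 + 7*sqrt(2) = (j/2 + 1)*(j + 1)*(j + 7*sqrt(2))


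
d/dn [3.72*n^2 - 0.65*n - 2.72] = 7.44*n - 0.65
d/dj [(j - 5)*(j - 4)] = 2*j - 9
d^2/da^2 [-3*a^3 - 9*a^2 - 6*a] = -18*a - 18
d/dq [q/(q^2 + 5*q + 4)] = (4 - q^2)/(q^4 + 10*q^3 + 33*q^2 + 40*q + 16)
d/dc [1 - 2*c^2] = -4*c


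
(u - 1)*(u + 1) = u^2 - 1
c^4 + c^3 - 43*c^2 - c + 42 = (c - 6)*(c - 1)*(c + 1)*(c + 7)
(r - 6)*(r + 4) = r^2 - 2*r - 24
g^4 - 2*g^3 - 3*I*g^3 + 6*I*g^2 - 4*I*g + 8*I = (g - 2)*(g - 2*I)^2*(g + I)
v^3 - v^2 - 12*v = v*(v - 4)*(v + 3)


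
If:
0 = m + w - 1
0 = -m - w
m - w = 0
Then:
No Solution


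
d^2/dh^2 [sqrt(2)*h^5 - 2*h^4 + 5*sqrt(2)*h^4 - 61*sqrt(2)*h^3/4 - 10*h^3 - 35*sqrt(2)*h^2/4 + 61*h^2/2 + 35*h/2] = 20*sqrt(2)*h^3 - 24*h^2 + 60*sqrt(2)*h^2 - 183*sqrt(2)*h/2 - 60*h - 35*sqrt(2)/2 + 61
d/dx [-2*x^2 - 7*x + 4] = -4*x - 7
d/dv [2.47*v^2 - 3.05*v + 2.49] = 4.94*v - 3.05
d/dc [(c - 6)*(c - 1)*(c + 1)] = 3*c^2 - 12*c - 1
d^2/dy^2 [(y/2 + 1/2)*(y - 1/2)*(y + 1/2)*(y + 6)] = 6*y^2 + 21*y + 23/4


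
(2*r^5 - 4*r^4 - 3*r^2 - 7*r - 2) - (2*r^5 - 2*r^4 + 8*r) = -2*r^4 - 3*r^2 - 15*r - 2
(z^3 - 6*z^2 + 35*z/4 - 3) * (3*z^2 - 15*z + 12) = 3*z^5 - 33*z^4 + 513*z^3/4 - 849*z^2/4 + 150*z - 36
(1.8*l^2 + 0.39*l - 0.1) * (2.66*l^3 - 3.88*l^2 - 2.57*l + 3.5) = 4.788*l^5 - 5.9466*l^4 - 6.4052*l^3 + 5.6857*l^2 + 1.622*l - 0.35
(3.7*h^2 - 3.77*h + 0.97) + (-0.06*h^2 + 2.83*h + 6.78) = 3.64*h^2 - 0.94*h + 7.75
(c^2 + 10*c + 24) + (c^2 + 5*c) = 2*c^2 + 15*c + 24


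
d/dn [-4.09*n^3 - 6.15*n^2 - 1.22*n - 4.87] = -12.27*n^2 - 12.3*n - 1.22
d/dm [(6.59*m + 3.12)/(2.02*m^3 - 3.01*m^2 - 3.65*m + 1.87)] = (-26.6236*m^3 + 0.928699999999996*m^2 + 18.7824*m + 23.7113)/(4.0804*m^6 - 12.1604*m^5 - 5.6859*m^4 + 29.5278*m^3 + 2.0651*m^2 - 13.651*m + 3.4969)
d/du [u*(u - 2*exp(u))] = -2*u*exp(u) + 2*u - 2*exp(u)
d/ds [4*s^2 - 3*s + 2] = 8*s - 3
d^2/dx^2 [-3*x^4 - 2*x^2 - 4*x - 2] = -36*x^2 - 4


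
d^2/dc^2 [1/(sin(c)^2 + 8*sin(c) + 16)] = 2*(4*sin(c) + cos(2*c) + 2)/(sin(c) + 4)^4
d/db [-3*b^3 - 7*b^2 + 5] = b*(-9*b - 14)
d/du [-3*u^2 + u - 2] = 1 - 6*u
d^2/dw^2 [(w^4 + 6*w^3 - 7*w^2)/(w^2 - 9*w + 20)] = 2*(w^6 - 27*w^5 + 303*w^4 - 1137*w^3 - 420*w^2 + 7200*w - 2800)/(w^6 - 27*w^5 + 303*w^4 - 1809*w^3 + 6060*w^2 - 10800*w + 8000)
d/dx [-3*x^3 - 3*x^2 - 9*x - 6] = -9*x^2 - 6*x - 9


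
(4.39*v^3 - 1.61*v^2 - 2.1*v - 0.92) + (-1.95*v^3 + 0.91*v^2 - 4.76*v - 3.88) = 2.44*v^3 - 0.7*v^2 - 6.86*v - 4.8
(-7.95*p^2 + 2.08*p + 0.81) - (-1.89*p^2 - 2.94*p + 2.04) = -6.06*p^2 + 5.02*p - 1.23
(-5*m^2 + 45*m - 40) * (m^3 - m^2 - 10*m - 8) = -5*m^5 + 50*m^4 - 35*m^3 - 370*m^2 + 40*m + 320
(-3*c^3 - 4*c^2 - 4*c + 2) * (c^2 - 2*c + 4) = -3*c^5 + 2*c^4 - 8*c^3 - 6*c^2 - 20*c + 8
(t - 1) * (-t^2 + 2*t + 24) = -t^3 + 3*t^2 + 22*t - 24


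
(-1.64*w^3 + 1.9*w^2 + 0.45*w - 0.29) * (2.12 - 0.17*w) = 0.2788*w^4 - 3.7998*w^3 + 3.9515*w^2 + 1.0033*w - 0.6148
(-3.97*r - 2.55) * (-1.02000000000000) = 4.0494*r + 2.601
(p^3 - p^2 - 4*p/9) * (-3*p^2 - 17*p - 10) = -3*p^5 - 14*p^4 + 25*p^3/3 + 158*p^2/9 + 40*p/9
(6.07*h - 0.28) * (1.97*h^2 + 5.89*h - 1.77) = 11.9579*h^3 + 35.2007*h^2 - 12.3931*h + 0.4956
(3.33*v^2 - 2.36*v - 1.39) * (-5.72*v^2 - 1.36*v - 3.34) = -19.0476*v^4 + 8.9704*v^3 + 0.0381999999999998*v^2 + 9.7728*v + 4.6426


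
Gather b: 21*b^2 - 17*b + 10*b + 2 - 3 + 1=21*b^2 - 7*b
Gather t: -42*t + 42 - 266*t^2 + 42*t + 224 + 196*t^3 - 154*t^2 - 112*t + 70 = 196*t^3 - 420*t^2 - 112*t + 336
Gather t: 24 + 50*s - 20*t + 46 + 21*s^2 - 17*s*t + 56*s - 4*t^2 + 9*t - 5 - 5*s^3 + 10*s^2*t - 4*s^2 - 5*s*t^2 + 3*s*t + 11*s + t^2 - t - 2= -5*s^3 + 17*s^2 + 117*s + t^2*(-5*s - 3) + t*(10*s^2 - 14*s - 12) + 63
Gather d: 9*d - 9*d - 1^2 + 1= 0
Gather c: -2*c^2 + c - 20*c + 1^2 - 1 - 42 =-2*c^2 - 19*c - 42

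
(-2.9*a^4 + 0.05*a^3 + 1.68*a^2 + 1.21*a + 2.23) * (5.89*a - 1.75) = -17.081*a^5 + 5.3695*a^4 + 9.8077*a^3 + 4.1869*a^2 + 11.0172*a - 3.9025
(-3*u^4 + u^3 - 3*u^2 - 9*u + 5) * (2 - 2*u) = 6*u^5 - 8*u^4 + 8*u^3 + 12*u^2 - 28*u + 10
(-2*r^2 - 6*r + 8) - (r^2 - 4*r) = -3*r^2 - 2*r + 8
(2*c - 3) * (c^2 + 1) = 2*c^3 - 3*c^2 + 2*c - 3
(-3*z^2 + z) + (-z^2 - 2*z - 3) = -4*z^2 - z - 3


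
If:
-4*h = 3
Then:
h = -3/4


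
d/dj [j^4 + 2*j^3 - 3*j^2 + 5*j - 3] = 4*j^3 + 6*j^2 - 6*j + 5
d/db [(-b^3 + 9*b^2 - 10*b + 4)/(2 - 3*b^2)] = (3*b^4 - 36*b^2 + 60*b - 20)/(9*b^4 - 12*b^2 + 4)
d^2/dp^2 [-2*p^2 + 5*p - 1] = -4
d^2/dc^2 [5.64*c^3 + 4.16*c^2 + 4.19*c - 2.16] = 33.84*c + 8.32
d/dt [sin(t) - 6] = cos(t)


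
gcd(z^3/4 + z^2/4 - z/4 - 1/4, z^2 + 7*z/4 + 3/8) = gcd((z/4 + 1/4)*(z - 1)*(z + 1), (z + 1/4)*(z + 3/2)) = 1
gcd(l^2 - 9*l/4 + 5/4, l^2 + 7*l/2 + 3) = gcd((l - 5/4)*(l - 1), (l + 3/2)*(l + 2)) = 1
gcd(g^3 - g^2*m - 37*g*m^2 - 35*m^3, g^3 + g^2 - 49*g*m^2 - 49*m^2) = g - 7*m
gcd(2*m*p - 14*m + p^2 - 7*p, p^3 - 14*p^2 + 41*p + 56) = p - 7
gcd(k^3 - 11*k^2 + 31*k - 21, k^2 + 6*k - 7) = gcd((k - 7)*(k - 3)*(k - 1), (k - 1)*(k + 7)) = k - 1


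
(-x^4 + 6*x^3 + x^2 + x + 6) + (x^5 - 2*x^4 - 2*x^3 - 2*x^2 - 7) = x^5 - 3*x^4 + 4*x^3 - x^2 + x - 1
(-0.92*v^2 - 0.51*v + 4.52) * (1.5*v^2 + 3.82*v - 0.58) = -1.38*v^4 - 4.2794*v^3 + 5.3654*v^2 + 17.5622*v - 2.6216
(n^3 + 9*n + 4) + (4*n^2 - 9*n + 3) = n^3 + 4*n^2 + 7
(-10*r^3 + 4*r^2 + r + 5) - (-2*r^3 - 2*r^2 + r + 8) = -8*r^3 + 6*r^2 - 3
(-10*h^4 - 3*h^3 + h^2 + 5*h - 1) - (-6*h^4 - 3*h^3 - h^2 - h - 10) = -4*h^4 + 2*h^2 + 6*h + 9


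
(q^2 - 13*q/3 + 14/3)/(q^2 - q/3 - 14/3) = (q - 2)/(q + 2)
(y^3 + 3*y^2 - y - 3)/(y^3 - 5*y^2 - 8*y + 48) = (y^2 - 1)/(y^2 - 8*y + 16)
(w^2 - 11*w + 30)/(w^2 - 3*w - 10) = (w - 6)/(w + 2)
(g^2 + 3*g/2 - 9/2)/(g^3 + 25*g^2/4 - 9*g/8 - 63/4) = 4*(g + 3)/(4*g^2 + 31*g + 42)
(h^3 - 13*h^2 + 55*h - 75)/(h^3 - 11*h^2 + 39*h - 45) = (h - 5)/(h - 3)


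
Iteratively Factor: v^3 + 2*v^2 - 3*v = (v - 1)*(v^2 + 3*v) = v*(v - 1)*(v + 3)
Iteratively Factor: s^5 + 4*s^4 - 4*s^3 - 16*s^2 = (s + 2)*(s^4 + 2*s^3 - 8*s^2) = s*(s + 2)*(s^3 + 2*s^2 - 8*s) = s*(s - 2)*(s + 2)*(s^2 + 4*s) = s^2*(s - 2)*(s + 2)*(s + 4)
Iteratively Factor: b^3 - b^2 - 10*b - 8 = (b + 2)*(b^2 - 3*b - 4) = (b - 4)*(b + 2)*(b + 1)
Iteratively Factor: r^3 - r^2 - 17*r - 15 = (r + 3)*(r^2 - 4*r - 5) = (r - 5)*(r + 3)*(r + 1)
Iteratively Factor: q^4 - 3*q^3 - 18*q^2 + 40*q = (q - 5)*(q^3 + 2*q^2 - 8*q) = q*(q - 5)*(q^2 + 2*q - 8) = q*(q - 5)*(q + 4)*(q - 2)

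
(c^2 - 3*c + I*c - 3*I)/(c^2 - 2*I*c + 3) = (c - 3)/(c - 3*I)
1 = 1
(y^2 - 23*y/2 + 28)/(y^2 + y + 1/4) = 2*(2*y^2 - 23*y + 56)/(4*y^2 + 4*y + 1)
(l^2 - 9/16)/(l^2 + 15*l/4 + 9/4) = (l - 3/4)/(l + 3)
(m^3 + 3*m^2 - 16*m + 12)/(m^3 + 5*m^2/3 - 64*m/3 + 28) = 3*(m - 1)/(3*m - 7)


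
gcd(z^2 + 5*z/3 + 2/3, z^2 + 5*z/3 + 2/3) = z^2 + 5*z/3 + 2/3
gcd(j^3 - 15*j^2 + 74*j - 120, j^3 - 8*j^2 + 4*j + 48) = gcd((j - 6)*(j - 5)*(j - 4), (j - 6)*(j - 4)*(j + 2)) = j^2 - 10*j + 24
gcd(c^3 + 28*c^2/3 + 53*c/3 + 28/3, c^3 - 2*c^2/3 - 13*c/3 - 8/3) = c + 1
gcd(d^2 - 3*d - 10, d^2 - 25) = d - 5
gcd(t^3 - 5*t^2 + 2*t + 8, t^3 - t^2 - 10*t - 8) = t^2 - 3*t - 4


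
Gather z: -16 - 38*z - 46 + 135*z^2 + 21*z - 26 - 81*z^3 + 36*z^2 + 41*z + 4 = -81*z^3 + 171*z^2 + 24*z - 84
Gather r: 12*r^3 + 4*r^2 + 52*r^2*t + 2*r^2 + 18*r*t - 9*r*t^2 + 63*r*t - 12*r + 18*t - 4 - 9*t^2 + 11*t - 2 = 12*r^3 + r^2*(52*t + 6) + r*(-9*t^2 + 81*t - 12) - 9*t^2 + 29*t - 6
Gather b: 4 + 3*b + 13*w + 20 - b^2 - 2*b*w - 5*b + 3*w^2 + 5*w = -b^2 + b*(-2*w - 2) + 3*w^2 + 18*w + 24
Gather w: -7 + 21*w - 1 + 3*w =24*w - 8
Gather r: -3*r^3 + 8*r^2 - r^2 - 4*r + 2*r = -3*r^3 + 7*r^2 - 2*r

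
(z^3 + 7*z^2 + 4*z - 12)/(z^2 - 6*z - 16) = (z^2 + 5*z - 6)/(z - 8)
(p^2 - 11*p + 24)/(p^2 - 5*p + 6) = (p - 8)/(p - 2)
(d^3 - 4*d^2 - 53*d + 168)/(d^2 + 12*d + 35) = (d^2 - 11*d + 24)/(d + 5)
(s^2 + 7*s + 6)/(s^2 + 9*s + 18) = (s + 1)/(s + 3)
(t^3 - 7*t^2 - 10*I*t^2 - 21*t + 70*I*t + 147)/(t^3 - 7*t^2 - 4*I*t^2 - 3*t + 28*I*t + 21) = (t - 7*I)/(t - I)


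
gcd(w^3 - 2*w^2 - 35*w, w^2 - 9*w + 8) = 1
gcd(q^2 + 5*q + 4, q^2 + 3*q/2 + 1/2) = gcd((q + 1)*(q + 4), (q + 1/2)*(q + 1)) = q + 1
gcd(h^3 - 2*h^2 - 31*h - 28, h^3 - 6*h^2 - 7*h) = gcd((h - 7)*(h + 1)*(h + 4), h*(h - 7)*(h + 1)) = h^2 - 6*h - 7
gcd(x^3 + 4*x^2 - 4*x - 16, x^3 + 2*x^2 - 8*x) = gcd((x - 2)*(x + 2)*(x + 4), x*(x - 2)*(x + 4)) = x^2 + 2*x - 8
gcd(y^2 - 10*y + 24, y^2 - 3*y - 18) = y - 6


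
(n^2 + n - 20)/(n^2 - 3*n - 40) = (n - 4)/(n - 8)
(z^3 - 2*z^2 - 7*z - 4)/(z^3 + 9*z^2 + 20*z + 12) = (z^2 - 3*z - 4)/(z^2 + 8*z + 12)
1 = 1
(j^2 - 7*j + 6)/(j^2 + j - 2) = (j - 6)/(j + 2)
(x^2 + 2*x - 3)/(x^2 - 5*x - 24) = (x - 1)/(x - 8)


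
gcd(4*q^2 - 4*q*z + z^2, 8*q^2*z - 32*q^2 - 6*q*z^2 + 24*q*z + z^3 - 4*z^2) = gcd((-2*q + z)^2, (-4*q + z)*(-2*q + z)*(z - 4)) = -2*q + z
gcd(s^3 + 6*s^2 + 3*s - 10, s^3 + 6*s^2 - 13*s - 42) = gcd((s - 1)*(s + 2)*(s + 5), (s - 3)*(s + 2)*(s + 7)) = s + 2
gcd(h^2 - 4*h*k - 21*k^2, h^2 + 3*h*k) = h + 3*k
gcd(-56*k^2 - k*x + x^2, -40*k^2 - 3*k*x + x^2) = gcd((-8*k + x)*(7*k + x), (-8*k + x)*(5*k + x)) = -8*k + x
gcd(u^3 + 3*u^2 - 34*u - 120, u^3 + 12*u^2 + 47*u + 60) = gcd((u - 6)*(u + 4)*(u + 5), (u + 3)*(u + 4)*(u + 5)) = u^2 + 9*u + 20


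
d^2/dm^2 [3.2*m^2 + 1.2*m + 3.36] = 6.40000000000000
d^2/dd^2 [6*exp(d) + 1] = 6*exp(d)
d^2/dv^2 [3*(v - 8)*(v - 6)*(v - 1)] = 18*v - 90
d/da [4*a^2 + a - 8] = 8*a + 1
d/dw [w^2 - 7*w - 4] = 2*w - 7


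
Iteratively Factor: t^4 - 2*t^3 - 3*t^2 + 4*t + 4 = (t - 2)*(t^3 - 3*t - 2) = (t - 2)^2*(t^2 + 2*t + 1) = (t - 2)^2*(t + 1)*(t + 1)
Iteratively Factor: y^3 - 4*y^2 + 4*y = (y - 2)*(y^2 - 2*y) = (y - 2)^2*(y)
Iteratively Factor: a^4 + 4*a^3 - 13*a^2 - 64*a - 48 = (a + 3)*(a^3 + a^2 - 16*a - 16) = (a + 1)*(a + 3)*(a^2 - 16) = (a + 1)*(a + 3)*(a + 4)*(a - 4)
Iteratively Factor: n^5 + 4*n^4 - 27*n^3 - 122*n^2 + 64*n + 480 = (n - 5)*(n^4 + 9*n^3 + 18*n^2 - 32*n - 96) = (n - 5)*(n + 4)*(n^3 + 5*n^2 - 2*n - 24) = (n - 5)*(n + 3)*(n + 4)*(n^2 + 2*n - 8) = (n - 5)*(n + 3)*(n + 4)^2*(n - 2)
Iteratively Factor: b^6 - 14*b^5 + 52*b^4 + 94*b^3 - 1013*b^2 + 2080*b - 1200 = (b - 4)*(b^5 - 10*b^4 + 12*b^3 + 142*b^2 - 445*b + 300) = (b - 5)*(b - 4)*(b^4 - 5*b^3 - 13*b^2 + 77*b - 60) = (b - 5)*(b - 4)*(b - 1)*(b^3 - 4*b^2 - 17*b + 60) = (b - 5)*(b - 4)*(b - 3)*(b - 1)*(b^2 - b - 20) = (b - 5)^2*(b - 4)*(b - 3)*(b - 1)*(b + 4)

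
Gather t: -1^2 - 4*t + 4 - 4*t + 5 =8 - 8*t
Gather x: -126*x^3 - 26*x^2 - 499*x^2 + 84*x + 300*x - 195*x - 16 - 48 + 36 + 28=-126*x^3 - 525*x^2 + 189*x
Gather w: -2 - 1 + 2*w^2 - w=2*w^2 - w - 3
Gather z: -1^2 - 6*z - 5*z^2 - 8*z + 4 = -5*z^2 - 14*z + 3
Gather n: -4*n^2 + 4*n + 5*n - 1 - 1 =-4*n^2 + 9*n - 2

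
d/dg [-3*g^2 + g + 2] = 1 - 6*g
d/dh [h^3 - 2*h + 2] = 3*h^2 - 2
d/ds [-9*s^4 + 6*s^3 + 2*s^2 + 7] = 2*s*(-18*s^2 + 9*s + 2)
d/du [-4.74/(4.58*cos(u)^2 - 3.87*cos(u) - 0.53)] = (18.3438 - 43.4184*cos(u))*sin(u)/(-4.58*cos(u)^2 + 3.87*cos(u) + 0.53)^2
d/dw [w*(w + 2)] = 2*w + 2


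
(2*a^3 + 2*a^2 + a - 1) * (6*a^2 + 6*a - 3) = 12*a^5 + 24*a^4 + 12*a^3 - 6*a^2 - 9*a + 3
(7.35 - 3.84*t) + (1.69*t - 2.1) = 5.25 - 2.15*t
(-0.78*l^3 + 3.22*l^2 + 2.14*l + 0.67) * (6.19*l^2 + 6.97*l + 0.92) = -4.8282*l^5 + 14.4952*l^4 + 34.9724*l^3 + 22.0255*l^2 + 6.6387*l + 0.6164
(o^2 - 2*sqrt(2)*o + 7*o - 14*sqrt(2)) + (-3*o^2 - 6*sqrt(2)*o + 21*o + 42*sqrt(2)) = -2*o^2 - 8*sqrt(2)*o + 28*o + 28*sqrt(2)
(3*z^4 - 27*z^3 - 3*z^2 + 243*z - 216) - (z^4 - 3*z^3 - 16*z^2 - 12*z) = 2*z^4 - 24*z^3 + 13*z^2 + 255*z - 216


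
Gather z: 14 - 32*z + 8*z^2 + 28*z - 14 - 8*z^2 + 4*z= 0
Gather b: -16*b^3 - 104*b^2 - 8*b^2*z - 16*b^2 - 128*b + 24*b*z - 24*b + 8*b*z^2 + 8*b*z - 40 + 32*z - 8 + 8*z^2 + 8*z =-16*b^3 + b^2*(-8*z - 120) + b*(8*z^2 + 32*z - 152) + 8*z^2 + 40*z - 48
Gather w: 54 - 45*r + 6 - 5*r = 60 - 50*r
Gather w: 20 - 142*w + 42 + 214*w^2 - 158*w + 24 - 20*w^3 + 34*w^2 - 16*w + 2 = -20*w^3 + 248*w^2 - 316*w + 88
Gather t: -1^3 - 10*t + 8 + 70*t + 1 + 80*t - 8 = 140*t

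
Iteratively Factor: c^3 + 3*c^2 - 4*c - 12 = (c + 3)*(c^2 - 4) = (c + 2)*(c + 3)*(c - 2)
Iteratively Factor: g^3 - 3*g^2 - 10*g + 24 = (g - 4)*(g^2 + g - 6) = (g - 4)*(g + 3)*(g - 2)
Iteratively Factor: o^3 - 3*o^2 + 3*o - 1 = (o - 1)*(o^2 - 2*o + 1) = (o - 1)^2*(o - 1)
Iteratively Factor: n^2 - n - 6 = (n - 3)*(n + 2)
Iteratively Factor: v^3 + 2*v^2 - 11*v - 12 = (v + 4)*(v^2 - 2*v - 3) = (v - 3)*(v + 4)*(v + 1)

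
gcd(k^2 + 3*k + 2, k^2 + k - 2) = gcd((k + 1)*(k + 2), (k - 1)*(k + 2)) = k + 2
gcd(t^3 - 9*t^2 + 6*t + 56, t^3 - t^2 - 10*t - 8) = t^2 - 2*t - 8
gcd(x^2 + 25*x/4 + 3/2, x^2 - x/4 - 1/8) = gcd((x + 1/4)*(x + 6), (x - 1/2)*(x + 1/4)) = x + 1/4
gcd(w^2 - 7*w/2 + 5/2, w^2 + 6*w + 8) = 1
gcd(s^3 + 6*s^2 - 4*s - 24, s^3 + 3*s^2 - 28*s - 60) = s^2 + 8*s + 12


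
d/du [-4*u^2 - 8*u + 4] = -8*u - 8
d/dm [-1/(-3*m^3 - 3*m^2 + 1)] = 3*m*(-3*m - 2)/(3*m^3 + 3*m^2 - 1)^2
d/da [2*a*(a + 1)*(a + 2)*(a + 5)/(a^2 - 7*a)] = 2*(2*a^3 - 13*a^2 - 112*a - 129)/(a^2 - 14*a + 49)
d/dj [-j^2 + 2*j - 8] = 2 - 2*j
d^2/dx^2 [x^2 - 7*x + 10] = 2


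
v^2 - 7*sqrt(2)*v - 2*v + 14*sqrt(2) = (v - 2)*(v - 7*sqrt(2))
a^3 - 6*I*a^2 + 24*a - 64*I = (a - 8*I)*(a - 2*I)*(a + 4*I)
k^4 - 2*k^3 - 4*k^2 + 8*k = k*(k - 2)^2*(k + 2)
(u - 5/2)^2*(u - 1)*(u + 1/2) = u^4 - 11*u^3/2 + 33*u^2/4 - 5*u/8 - 25/8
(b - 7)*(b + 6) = b^2 - b - 42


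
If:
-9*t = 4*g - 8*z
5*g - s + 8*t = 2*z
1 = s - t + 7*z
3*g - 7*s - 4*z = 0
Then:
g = -179/21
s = -95/21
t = 36/7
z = 32/21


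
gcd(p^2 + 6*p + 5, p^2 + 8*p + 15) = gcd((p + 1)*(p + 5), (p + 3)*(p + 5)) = p + 5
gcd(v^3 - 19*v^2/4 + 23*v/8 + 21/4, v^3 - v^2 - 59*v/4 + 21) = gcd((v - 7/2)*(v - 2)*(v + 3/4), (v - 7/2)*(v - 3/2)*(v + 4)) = v - 7/2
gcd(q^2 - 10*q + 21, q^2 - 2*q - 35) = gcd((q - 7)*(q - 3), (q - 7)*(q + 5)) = q - 7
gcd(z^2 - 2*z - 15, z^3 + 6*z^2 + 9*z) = z + 3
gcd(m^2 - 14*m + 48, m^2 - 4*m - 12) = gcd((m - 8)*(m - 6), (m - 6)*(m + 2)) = m - 6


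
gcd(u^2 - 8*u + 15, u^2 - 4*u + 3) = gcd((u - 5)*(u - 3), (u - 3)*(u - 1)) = u - 3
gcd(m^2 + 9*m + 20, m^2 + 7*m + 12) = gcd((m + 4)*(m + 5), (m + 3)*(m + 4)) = m + 4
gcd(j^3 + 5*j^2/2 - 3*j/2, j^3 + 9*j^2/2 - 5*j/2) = j^2 - j/2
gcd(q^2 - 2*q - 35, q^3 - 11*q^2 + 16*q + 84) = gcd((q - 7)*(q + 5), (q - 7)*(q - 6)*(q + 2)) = q - 7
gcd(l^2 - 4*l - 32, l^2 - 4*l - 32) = l^2 - 4*l - 32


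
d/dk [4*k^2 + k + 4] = 8*k + 1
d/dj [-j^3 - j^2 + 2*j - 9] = -3*j^2 - 2*j + 2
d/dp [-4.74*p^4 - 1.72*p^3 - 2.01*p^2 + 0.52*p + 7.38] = -18.96*p^3 - 5.16*p^2 - 4.02*p + 0.52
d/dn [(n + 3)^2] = 2*n + 6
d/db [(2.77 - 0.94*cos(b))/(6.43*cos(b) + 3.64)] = 21.2327*sin(b)/(6.43*cos(b) + 3.64)^2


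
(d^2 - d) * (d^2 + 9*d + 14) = d^4 + 8*d^3 + 5*d^2 - 14*d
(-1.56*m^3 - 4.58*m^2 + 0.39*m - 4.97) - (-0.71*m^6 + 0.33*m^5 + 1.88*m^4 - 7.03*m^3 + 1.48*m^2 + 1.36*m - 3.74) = 0.71*m^6 - 0.33*m^5 - 1.88*m^4 + 5.47*m^3 - 6.06*m^2 - 0.97*m - 1.23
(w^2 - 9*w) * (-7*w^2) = -7*w^4 + 63*w^3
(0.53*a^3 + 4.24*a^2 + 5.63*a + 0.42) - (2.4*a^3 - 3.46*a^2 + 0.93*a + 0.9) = -1.87*a^3 + 7.7*a^2 + 4.7*a - 0.48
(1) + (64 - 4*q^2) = 65 - 4*q^2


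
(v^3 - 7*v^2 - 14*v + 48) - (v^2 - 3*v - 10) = v^3 - 8*v^2 - 11*v + 58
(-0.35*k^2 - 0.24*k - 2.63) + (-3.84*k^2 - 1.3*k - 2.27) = -4.19*k^2 - 1.54*k - 4.9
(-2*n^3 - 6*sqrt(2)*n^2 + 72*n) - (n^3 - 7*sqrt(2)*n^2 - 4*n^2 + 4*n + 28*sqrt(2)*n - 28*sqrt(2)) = -3*n^3 + sqrt(2)*n^2 + 4*n^2 - 28*sqrt(2)*n + 68*n + 28*sqrt(2)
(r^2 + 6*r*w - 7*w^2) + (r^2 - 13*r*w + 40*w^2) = 2*r^2 - 7*r*w + 33*w^2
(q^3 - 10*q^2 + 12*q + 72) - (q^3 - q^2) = -9*q^2 + 12*q + 72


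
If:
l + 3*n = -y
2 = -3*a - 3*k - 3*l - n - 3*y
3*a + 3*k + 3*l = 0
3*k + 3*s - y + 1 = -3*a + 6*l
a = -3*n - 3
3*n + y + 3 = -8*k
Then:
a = -27/16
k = -7/48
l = 11/6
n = -7/16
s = 719/144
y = -25/48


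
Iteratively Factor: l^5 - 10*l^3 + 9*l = (l - 3)*(l^4 + 3*l^3 - l^2 - 3*l) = (l - 3)*(l - 1)*(l^3 + 4*l^2 + 3*l) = l*(l - 3)*(l - 1)*(l^2 + 4*l + 3) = l*(l - 3)*(l - 1)*(l + 1)*(l + 3)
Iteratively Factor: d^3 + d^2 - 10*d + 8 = (d + 4)*(d^2 - 3*d + 2) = (d - 1)*(d + 4)*(d - 2)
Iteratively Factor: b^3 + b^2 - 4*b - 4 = (b + 2)*(b^2 - b - 2) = (b + 1)*(b + 2)*(b - 2)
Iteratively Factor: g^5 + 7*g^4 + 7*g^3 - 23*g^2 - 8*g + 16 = (g + 1)*(g^4 + 6*g^3 + g^2 - 24*g + 16) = (g + 1)*(g + 4)*(g^3 + 2*g^2 - 7*g + 4) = (g - 1)*(g + 1)*(g + 4)*(g^2 + 3*g - 4) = (g - 1)*(g + 1)*(g + 4)^2*(g - 1)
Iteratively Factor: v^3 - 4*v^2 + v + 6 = (v - 2)*(v^2 - 2*v - 3) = (v - 2)*(v + 1)*(v - 3)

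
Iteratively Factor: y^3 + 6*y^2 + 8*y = (y)*(y^2 + 6*y + 8) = y*(y + 4)*(y + 2)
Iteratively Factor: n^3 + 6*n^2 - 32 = (n + 4)*(n^2 + 2*n - 8) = (n + 4)^2*(n - 2)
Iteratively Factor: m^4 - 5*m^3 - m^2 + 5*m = (m - 5)*(m^3 - m) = (m - 5)*(m - 1)*(m^2 + m) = m*(m - 5)*(m - 1)*(m + 1)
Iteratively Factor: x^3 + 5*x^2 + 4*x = (x)*(x^2 + 5*x + 4) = x*(x + 4)*(x + 1)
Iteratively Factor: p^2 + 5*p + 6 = (p + 3)*(p + 2)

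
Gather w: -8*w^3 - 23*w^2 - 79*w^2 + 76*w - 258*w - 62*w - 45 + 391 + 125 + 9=-8*w^3 - 102*w^2 - 244*w + 480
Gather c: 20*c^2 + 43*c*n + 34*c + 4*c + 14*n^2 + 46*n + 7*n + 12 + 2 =20*c^2 + c*(43*n + 38) + 14*n^2 + 53*n + 14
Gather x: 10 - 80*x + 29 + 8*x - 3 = 36 - 72*x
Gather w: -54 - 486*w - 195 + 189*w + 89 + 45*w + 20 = -252*w - 140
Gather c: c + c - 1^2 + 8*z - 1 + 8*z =2*c + 16*z - 2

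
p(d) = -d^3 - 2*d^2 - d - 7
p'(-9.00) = -208.00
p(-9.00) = 569.00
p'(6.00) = -133.00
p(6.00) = -301.00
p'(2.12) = -22.96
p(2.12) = -27.64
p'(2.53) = -30.32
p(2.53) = -38.53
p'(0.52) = -3.89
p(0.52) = -8.20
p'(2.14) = -23.30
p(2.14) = -28.10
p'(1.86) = -18.82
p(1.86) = -22.21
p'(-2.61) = -11.00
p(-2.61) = -0.23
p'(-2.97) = -15.58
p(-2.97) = 4.53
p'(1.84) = -18.52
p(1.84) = -21.84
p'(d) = -3*d^2 - 4*d - 1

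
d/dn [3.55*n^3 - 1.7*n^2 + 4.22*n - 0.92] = 10.65*n^2 - 3.4*n + 4.22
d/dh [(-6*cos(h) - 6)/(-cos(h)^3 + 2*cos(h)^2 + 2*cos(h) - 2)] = 48*(-5*cos(h) + cos(2*h) + cos(3*h) - 7)*sin(h)/(8*sin(h)^2 - 5*cos(h) + cos(3*h))^2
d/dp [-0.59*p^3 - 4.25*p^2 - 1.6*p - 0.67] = -1.77*p^2 - 8.5*p - 1.6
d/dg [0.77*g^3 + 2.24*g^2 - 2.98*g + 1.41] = 2.31*g^2 + 4.48*g - 2.98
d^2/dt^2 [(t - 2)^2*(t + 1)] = 6*t - 6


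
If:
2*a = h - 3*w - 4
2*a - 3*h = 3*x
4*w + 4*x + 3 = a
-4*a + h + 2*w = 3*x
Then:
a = -81/109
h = -65/109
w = -113/109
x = 11/109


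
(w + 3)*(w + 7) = w^2 + 10*w + 21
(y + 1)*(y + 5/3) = y^2 + 8*y/3 + 5/3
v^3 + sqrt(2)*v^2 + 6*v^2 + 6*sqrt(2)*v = v*(v + 6)*(v + sqrt(2))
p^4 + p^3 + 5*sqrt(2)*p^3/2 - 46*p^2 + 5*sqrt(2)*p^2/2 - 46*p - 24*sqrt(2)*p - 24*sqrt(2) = (p + 1)*(p - 4*sqrt(2))*(p + sqrt(2)/2)*(p + 6*sqrt(2))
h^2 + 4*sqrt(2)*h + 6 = (h + sqrt(2))*(h + 3*sqrt(2))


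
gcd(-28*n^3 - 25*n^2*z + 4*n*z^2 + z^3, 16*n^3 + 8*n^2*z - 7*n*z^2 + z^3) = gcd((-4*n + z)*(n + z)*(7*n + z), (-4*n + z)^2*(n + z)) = -4*n^2 - 3*n*z + z^2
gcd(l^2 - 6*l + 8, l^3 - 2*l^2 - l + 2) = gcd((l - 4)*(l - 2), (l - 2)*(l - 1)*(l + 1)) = l - 2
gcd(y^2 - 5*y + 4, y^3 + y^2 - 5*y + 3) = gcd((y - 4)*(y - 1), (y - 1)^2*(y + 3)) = y - 1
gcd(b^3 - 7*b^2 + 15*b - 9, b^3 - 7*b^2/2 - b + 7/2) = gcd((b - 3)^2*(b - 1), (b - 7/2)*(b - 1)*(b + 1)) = b - 1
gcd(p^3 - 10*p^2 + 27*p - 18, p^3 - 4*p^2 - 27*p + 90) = p^2 - 9*p + 18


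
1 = 1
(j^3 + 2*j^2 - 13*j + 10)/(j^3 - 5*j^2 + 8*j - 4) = (j + 5)/(j - 2)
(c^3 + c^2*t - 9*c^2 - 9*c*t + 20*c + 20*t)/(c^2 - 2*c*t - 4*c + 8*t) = (-c^2 - c*t + 5*c + 5*t)/(-c + 2*t)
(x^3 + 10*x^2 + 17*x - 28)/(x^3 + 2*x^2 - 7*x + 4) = (x + 7)/(x - 1)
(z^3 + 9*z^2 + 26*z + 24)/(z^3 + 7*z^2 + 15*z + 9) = (z^2 + 6*z + 8)/(z^2 + 4*z + 3)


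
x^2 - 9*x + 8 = (x - 8)*(x - 1)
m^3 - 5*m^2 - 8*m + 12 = (m - 6)*(m - 1)*(m + 2)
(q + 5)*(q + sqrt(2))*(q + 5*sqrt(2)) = q^3 + 5*q^2 + 6*sqrt(2)*q^2 + 10*q + 30*sqrt(2)*q + 50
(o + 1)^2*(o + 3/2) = o^3 + 7*o^2/2 + 4*o + 3/2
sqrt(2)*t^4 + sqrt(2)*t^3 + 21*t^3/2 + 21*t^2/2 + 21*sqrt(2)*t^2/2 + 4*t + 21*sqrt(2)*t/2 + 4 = (t + 1)*(t + sqrt(2))*(t + 4*sqrt(2))*(sqrt(2)*t + 1/2)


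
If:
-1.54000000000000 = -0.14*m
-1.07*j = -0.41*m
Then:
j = 4.21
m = 11.00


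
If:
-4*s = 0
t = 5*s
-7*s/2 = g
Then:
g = 0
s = 0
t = 0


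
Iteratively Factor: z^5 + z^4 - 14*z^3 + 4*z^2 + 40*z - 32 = (z - 1)*(z^4 + 2*z^3 - 12*z^2 - 8*z + 32) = (z - 2)*(z - 1)*(z^3 + 4*z^2 - 4*z - 16) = (z - 2)*(z - 1)*(z + 2)*(z^2 + 2*z - 8) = (z - 2)^2*(z - 1)*(z + 2)*(z + 4)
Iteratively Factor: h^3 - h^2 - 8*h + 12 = (h - 2)*(h^2 + h - 6) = (h - 2)*(h + 3)*(h - 2)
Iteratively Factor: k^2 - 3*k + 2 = (k - 2)*(k - 1)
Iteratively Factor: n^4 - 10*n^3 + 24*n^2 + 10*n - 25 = (n - 1)*(n^3 - 9*n^2 + 15*n + 25) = (n - 1)*(n + 1)*(n^2 - 10*n + 25) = (n - 5)*(n - 1)*(n + 1)*(n - 5)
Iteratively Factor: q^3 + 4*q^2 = (q)*(q^2 + 4*q) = q*(q + 4)*(q)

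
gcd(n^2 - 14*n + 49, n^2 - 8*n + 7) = n - 7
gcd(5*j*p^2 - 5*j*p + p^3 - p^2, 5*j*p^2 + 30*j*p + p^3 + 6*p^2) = 5*j*p + p^2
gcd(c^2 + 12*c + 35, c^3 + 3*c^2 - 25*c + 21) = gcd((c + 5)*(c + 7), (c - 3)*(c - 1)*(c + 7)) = c + 7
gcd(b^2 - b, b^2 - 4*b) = b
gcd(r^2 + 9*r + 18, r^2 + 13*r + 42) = r + 6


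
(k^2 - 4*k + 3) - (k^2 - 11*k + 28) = 7*k - 25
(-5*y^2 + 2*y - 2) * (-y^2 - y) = 5*y^4 + 3*y^3 + 2*y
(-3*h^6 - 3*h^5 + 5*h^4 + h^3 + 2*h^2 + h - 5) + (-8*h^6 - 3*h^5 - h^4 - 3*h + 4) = -11*h^6 - 6*h^5 + 4*h^4 + h^3 + 2*h^2 - 2*h - 1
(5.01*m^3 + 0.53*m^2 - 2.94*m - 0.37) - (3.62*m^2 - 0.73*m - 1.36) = 5.01*m^3 - 3.09*m^2 - 2.21*m + 0.99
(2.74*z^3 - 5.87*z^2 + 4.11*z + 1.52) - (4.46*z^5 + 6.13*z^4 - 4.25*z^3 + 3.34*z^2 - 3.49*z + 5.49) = -4.46*z^5 - 6.13*z^4 + 6.99*z^3 - 9.21*z^2 + 7.6*z - 3.97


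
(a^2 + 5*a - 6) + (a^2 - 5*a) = 2*a^2 - 6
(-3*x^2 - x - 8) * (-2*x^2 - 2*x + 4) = 6*x^4 + 8*x^3 + 6*x^2 + 12*x - 32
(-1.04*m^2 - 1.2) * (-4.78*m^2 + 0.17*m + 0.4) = 4.9712*m^4 - 0.1768*m^3 + 5.32*m^2 - 0.204*m - 0.48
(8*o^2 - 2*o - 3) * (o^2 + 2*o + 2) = 8*o^4 + 14*o^3 + 9*o^2 - 10*o - 6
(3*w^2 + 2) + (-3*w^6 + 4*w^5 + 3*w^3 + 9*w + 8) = -3*w^6 + 4*w^5 + 3*w^3 + 3*w^2 + 9*w + 10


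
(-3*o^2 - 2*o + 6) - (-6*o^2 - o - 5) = 3*o^2 - o + 11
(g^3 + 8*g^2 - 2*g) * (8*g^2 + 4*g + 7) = 8*g^5 + 68*g^4 + 23*g^3 + 48*g^2 - 14*g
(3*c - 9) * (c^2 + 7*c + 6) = 3*c^3 + 12*c^2 - 45*c - 54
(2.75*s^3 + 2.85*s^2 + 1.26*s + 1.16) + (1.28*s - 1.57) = 2.75*s^3 + 2.85*s^2 + 2.54*s - 0.41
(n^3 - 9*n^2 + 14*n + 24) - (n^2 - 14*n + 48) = n^3 - 10*n^2 + 28*n - 24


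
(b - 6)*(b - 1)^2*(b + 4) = b^4 - 4*b^3 - 19*b^2 + 46*b - 24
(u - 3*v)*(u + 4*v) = u^2 + u*v - 12*v^2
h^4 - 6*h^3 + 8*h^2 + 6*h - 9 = (h - 3)^2*(h - 1)*(h + 1)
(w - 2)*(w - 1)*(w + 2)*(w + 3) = w^4 + 2*w^3 - 7*w^2 - 8*w + 12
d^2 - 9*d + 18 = (d - 6)*(d - 3)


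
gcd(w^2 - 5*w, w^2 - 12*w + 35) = w - 5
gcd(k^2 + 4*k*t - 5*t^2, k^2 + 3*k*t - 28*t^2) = 1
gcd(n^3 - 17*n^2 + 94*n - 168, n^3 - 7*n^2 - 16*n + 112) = n^2 - 11*n + 28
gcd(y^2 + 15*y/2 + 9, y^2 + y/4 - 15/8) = y + 3/2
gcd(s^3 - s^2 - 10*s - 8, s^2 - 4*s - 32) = 1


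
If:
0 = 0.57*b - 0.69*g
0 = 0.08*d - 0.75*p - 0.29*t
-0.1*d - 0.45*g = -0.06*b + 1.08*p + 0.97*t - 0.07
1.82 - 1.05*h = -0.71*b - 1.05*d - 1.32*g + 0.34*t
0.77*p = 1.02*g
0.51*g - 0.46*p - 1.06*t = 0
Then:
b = 0.03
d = 0.29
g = 0.02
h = 2.07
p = 0.03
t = -0.00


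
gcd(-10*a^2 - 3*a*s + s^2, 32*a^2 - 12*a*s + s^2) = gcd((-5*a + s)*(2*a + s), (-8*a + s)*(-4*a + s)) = 1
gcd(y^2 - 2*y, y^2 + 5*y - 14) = y - 2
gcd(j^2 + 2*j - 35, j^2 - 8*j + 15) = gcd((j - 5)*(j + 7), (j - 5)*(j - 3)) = j - 5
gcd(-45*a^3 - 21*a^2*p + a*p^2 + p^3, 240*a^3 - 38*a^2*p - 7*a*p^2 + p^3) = -5*a + p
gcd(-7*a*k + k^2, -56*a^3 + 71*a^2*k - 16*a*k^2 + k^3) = 7*a - k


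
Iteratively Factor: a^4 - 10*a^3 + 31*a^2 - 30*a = (a - 5)*(a^3 - 5*a^2 + 6*a) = (a - 5)*(a - 3)*(a^2 - 2*a) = (a - 5)*(a - 3)*(a - 2)*(a)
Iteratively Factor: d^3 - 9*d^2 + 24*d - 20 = (d - 5)*(d^2 - 4*d + 4) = (d - 5)*(d - 2)*(d - 2)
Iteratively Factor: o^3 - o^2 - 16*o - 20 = (o - 5)*(o^2 + 4*o + 4) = (o - 5)*(o + 2)*(o + 2)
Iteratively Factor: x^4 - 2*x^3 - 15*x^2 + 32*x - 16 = (x - 4)*(x^3 + 2*x^2 - 7*x + 4) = (x - 4)*(x + 4)*(x^2 - 2*x + 1) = (x - 4)*(x - 1)*(x + 4)*(x - 1)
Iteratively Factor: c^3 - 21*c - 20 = (c - 5)*(c^2 + 5*c + 4) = (c - 5)*(c + 4)*(c + 1)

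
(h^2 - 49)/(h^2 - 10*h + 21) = (h + 7)/(h - 3)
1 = 1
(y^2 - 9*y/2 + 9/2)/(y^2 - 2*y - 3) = (y - 3/2)/(y + 1)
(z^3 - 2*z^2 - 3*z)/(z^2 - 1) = z*(z - 3)/(z - 1)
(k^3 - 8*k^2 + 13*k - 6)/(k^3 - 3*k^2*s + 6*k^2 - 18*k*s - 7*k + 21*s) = (-k^2 + 7*k - 6)/(-k^2 + 3*k*s - 7*k + 21*s)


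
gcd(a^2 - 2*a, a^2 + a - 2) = 1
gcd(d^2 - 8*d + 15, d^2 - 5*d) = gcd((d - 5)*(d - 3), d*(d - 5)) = d - 5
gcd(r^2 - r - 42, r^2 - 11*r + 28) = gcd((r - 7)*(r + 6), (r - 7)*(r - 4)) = r - 7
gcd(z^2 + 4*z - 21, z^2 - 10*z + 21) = z - 3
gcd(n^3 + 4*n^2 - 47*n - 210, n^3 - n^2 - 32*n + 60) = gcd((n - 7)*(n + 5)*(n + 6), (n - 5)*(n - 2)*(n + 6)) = n + 6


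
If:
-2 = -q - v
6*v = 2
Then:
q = 5/3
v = 1/3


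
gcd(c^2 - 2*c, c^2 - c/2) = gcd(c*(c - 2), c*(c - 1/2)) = c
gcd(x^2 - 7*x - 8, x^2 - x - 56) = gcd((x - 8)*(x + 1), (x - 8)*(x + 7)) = x - 8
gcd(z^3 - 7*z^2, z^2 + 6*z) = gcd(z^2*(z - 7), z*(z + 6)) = z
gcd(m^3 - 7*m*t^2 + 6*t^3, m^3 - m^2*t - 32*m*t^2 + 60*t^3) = -m + 2*t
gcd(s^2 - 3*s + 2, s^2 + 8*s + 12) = 1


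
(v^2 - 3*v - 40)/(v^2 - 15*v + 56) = (v + 5)/(v - 7)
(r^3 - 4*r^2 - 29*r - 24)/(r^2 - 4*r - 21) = (r^2 - 7*r - 8)/(r - 7)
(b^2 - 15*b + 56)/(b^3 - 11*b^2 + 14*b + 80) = (b - 7)/(b^2 - 3*b - 10)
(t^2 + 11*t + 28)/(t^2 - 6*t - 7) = (t^2 + 11*t + 28)/(t^2 - 6*t - 7)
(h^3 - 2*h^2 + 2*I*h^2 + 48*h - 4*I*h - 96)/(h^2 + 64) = (h^2 + h*(-2 - 6*I) + 12*I)/(h - 8*I)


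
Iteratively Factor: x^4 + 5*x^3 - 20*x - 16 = (x - 2)*(x^3 + 7*x^2 + 14*x + 8) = (x - 2)*(x + 2)*(x^2 + 5*x + 4) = (x - 2)*(x + 1)*(x + 2)*(x + 4)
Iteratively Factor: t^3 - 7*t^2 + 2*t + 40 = (t - 5)*(t^2 - 2*t - 8) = (t - 5)*(t - 4)*(t + 2)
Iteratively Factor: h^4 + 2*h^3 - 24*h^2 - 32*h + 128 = (h - 4)*(h^3 + 6*h^2 - 32) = (h - 4)*(h - 2)*(h^2 + 8*h + 16) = (h - 4)*(h - 2)*(h + 4)*(h + 4)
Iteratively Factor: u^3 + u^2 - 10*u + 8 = (u - 2)*(u^2 + 3*u - 4) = (u - 2)*(u - 1)*(u + 4)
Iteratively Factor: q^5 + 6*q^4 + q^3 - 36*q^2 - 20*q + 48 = (q - 2)*(q^4 + 8*q^3 + 17*q^2 - 2*q - 24) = (q - 2)*(q - 1)*(q^3 + 9*q^2 + 26*q + 24) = (q - 2)*(q - 1)*(q + 2)*(q^2 + 7*q + 12) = (q - 2)*(q - 1)*(q + 2)*(q + 3)*(q + 4)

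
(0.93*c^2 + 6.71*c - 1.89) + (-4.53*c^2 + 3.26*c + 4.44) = -3.6*c^2 + 9.97*c + 2.55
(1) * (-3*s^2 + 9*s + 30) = -3*s^2 + 9*s + 30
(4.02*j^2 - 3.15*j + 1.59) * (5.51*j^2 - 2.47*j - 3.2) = 22.1502*j^4 - 27.2859*j^3 + 3.6774*j^2 + 6.1527*j - 5.088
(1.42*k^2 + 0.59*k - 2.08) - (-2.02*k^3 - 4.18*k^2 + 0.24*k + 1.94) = 2.02*k^3 + 5.6*k^2 + 0.35*k - 4.02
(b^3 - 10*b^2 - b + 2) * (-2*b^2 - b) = -2*b^5 + 19*b^4 + 12*b^3 - 3*b^2 - 2*b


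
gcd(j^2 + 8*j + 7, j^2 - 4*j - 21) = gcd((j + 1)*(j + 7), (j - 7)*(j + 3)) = 1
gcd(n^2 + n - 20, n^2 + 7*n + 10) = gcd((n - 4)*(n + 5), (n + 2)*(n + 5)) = n + 5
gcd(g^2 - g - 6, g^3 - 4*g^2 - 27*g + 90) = g - 3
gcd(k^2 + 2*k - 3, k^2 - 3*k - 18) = k + 3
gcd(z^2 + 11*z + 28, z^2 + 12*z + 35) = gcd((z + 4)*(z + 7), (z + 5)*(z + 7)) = z + 7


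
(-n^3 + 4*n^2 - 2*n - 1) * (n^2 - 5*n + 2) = -n^5 + 9*n^4 - 24*n^3 + 17*n^2 + n - 2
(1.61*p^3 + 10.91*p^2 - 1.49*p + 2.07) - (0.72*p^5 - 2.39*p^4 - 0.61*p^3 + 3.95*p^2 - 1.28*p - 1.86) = -0.72*p^5 + 2.39*p^4 + 2.22*p^3 + 6.96*p^2 - 0.21*p + 3.93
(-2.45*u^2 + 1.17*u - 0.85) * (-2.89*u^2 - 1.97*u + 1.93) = 7.0805*u^4 + 1.4452*u^3 - 4.5769*u^2 + 3.9326*u - 1.6405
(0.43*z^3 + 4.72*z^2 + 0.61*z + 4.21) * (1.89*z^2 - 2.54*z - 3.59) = 0.8127*z^5 + 7.8286*z^4 - 12.3796*z^3 - 10.5373*z^2 - 12.8833*z - 15.1139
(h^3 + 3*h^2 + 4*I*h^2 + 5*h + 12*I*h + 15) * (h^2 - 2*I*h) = h^5 + 3*h^4 + 2*I*h^4 + 13*h^3 + 6*I*h^3 + 39*h^2 - 10*I*h^2 - 30*I*h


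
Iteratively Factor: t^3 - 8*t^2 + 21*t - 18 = (t - 3)*(t^2 - 5*t + 6) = (t - 3)^2*(t - 2)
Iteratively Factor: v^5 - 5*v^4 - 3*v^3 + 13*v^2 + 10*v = (v)*(v^4 - 5*v^3 - 3*v^2 + 13*v + 10) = v*(v - 5)*(v^3 - 3*v - 2) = v*(v - 5)*(v + 1)*(v^2 - v - 2) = v*(v - 5)*(v + 1)^2*(v - 2)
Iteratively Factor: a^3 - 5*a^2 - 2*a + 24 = (a - 3)*(a^2 - 2*a - 8) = (a - 4)*(a - 3)*(a + 2)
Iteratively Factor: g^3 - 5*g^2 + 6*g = (g)*(g^2 - 5*g + 6) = g*(g - 2)*(g - 3)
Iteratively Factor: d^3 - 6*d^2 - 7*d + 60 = (d + 3)*(d^2 - 9*d + 20) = (d - 5)*(d + 3)*(d - 4)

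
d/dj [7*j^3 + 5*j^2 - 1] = j*(21*j + 10)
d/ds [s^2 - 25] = 2*s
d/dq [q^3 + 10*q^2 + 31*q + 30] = 3*q^2 + 20*q + 31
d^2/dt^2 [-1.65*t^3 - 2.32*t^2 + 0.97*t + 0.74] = -9.9*t - 4.64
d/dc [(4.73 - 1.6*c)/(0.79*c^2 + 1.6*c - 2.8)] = (1.264*c^2 - 7.4734*c - 3.088)/(0.6241*c^4 + 2.528*c^3 - 1.864*c^2 - 8.96*c + 7.84)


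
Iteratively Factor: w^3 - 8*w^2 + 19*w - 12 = (w - 4)*(w^2 - 4*w + 3) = (w - 4)*(w - 3)*(w - 1)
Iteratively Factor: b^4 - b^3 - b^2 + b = (b)*(b^3 - b^2 - b + 1) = b*(b - 1)*(b^2 - 1) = b*(b - 1)*(b + 1)*(b - 1)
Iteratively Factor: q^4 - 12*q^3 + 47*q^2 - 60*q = (q - 5)*(q^3 - 7*q^2 + 12*q) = (q - 5)*(q - 4)*(q^2 - 3*q) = q*(q - 5)*(q - 4)*(q - 3)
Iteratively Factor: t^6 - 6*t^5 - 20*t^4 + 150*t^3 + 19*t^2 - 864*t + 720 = (t - 5)*(t^5 - t^4 - 25*t^3 + 25*t^2 + 144*t - 144) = (t - 5)*(t - 3)*(t^4 + 2*t^3 - 19*t^2 - 32*t + 48) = (t - 5)*(t - 4)*(t - 3)*(t^3 + 6*t^2 + 5*t - 12) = (t - 5)*(t - 4)*(t - 3)*(t + 3)*(t^2 + 3*t - 4) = (t - 5)*(t - 4)*(t - 3)*(t - 1)*(t + 3)*(t + 4)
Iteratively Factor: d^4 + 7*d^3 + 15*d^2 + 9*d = (d)*(d^3 + 7*d^2 + 15*d + 9) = d*(d + 1)*(d^2 + 6*d + 9) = d*(d + 1)*(d + 3)*(d + 3)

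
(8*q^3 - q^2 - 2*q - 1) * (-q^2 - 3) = -8*q^5 + q^4 - 22*q^3 + 4*q^2 + 6*q + 3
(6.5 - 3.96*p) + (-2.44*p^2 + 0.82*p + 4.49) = -2.44*p^2 - 3.14*p + 10.99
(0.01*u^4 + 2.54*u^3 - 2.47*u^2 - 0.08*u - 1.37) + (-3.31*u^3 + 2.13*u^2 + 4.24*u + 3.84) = 0.01*u^4 - 0.77*u^3 - 0.34*u^2 + 4.16*u + 2.47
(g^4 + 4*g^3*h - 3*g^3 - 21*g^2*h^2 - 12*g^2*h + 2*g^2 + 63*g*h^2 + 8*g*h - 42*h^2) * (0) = 0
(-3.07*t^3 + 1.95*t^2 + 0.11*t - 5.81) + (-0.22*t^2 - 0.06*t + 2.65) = -3.07*t^3 + 1.73*t^2 + 0.05*t - 3.16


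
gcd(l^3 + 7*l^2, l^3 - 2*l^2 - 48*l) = l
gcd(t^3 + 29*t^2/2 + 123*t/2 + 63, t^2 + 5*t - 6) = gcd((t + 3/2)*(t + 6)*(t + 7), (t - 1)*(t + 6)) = t + 6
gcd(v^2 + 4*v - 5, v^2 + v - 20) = v + 5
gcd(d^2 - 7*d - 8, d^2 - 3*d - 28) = 1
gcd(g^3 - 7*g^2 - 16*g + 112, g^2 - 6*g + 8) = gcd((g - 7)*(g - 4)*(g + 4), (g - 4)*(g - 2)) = g - 4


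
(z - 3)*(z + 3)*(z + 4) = z^3 + 4*z^2 - 9*z - 36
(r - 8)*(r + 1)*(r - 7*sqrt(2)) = r^3 - 7*sqrt(2)*r^2 - 7*r^2 - 8*r + 49*sqrt(2)*r + 56*sqrt(2)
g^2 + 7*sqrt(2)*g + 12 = (g + sqrt(2))*(g + 6*sqrt(2))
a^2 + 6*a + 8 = (a + 2)*(a + 4)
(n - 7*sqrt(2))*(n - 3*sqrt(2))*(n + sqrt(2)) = n^3 - 9*sqrt(2)*n^2 + 22*n + 42*sqrt(2)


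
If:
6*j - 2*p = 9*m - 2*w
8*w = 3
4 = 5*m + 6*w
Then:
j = p/3 + 2/5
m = 7/20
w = 3/8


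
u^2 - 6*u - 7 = (u - 7)*(u + 1)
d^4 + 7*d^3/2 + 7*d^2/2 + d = d*(d + 1/2)*(d + 1)*(d + 2)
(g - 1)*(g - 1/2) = g^2 - 3*g/2 + 1/2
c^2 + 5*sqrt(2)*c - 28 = (c - 2*sqrt(2))*(c + 7*sqrt(2))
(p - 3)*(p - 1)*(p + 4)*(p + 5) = p^4 + 5*p^3 - 13*p^2 - 53*p + 60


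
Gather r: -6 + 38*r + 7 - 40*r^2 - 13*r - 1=-40*r^2 + 25*r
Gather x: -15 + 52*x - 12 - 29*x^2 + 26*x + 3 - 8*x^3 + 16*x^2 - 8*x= -8*x^3 - 13*x^2 + 70*x - 24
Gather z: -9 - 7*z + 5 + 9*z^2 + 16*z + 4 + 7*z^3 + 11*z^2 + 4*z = 7*z^3 + 20*z^2 + 13*z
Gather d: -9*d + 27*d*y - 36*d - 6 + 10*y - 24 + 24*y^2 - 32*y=d*(27*y - 45) + 24*y^2 - 22*y - 30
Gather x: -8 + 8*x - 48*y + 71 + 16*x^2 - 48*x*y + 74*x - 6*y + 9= 16*x^2 + x*(82 - 48*y) - 54*y + 72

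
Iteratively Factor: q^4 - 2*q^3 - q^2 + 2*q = (q)*(q^3 - 2*q^2 - q + 2) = q*(q - 1)*(q^2 - q - 2) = q*(q - 2)*(q - 1)*(q + 1)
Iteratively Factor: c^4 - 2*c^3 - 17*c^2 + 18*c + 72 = (c - 3)*(c^3 + c^2 - 14*c - 24) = (c - 3)*(c + 3)*(c^2 - 2*c - 8) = (c - 3)*(c + 2)*(c + 3)*(c - 4)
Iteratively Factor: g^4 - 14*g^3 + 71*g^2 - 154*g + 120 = (g - 4)*(g^3 - 10*g^2 + 31*g - 30) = (g - 5)*(g - 4)*(g^2 - 5*g + 6) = (g - 5)*(g - 4)*(g - 2)*(g - 3)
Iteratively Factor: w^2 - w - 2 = (w + 1)*(w - 2)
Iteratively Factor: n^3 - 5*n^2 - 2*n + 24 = (n - 4)*(n^2 - n - 6) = (n - 4)*(n + 2)*(n - 3)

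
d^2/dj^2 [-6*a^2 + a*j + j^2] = 2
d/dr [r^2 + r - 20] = 2*r + 1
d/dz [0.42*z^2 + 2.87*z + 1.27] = 0.84*z + 2.87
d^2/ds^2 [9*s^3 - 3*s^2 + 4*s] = 54*s - 6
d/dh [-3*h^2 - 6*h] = -6*h - 6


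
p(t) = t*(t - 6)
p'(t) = 2*t - 6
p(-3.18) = 29.19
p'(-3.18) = -12.36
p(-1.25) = 9.06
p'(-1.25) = -8.50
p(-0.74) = 4.99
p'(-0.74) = -7.48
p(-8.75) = 129.06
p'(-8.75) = -23.50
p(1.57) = -6.96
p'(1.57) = -2.86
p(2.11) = -8.21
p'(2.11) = -1.78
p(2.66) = -8.88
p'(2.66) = -0.68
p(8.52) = 21.47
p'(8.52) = 11.04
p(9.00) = 27.00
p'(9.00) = 12.00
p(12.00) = 72.00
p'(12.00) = 18.00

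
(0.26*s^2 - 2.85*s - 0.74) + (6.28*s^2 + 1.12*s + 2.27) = 6.54*s^2 - 1.73*s + 1.53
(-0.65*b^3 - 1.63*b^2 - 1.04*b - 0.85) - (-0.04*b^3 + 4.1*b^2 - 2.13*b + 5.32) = -0.61*b^3 - 5.73*b^2 + 1.09*b - 6.17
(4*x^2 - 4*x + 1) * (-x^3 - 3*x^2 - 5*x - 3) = -4*x^5 - 8*x^4 - 9*x^3 + 5*x^2 + 7*x - 3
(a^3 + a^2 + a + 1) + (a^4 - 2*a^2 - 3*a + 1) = a^4 + a^3 - a^2 - 2*a + 2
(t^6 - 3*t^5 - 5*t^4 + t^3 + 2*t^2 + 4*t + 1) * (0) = 0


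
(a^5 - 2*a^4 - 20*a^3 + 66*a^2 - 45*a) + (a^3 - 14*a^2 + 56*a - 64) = a^5 - 2*a^4 - 19*a^3 + 52*a^2 + 11*a - 64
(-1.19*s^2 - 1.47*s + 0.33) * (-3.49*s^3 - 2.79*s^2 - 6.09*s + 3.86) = 4.1531*s^5 + 8.4504*s^4 + 10.1967*s^3 + 3.4382*s^2 - 7.6839*s + 1.2738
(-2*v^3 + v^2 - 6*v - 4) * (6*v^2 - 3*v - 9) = -12*v^5 + 12*v^4 - 21*v^3 - 15*v^2 + 66*v + 36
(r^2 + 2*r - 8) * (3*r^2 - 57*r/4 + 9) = 3*r^4 - 33*r^3/4 - 87*r^2/2 + 132*r - 72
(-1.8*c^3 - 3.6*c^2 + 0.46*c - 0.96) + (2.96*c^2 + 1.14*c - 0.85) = -1.8*c^3 - 0.64*c^2 + 1.6*c - 1.81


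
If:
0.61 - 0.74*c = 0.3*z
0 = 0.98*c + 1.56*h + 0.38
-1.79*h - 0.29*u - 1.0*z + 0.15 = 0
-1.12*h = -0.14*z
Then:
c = -1.56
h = 0.73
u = -24.26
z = 5.87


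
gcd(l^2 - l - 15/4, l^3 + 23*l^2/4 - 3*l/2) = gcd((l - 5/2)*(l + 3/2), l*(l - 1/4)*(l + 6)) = 1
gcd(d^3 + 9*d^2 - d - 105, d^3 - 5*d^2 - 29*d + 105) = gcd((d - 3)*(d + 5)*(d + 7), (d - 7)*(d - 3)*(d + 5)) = d^2 + 2*d - 15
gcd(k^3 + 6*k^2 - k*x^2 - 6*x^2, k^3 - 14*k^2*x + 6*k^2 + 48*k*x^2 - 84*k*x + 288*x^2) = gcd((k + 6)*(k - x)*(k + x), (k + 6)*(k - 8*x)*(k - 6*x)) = k + 6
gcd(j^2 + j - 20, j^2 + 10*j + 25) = j + 5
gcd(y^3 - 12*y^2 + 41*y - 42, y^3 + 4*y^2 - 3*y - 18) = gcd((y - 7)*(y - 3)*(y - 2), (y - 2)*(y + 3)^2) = y - 2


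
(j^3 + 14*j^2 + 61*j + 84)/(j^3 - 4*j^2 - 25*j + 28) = (j^2 + 10*j + 21)/(j^2 - 8*j + 7)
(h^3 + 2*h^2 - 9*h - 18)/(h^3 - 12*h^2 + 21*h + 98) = (h^2 - 9)/(h^2 - 14*h + 49)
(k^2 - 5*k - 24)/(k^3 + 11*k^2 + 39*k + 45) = (k - 8)/(k^2 + 8*k + 15)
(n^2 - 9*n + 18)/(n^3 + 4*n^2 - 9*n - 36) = (n - 6)/(n^2 + 7*n + 12)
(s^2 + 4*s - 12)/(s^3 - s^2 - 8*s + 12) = (s + 6)/(s^2 + s - 6)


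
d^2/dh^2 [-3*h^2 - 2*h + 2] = -6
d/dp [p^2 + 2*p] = 2*p + 2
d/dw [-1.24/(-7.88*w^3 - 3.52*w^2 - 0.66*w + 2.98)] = (-29.3136*w^2 - 8.7296*w - 0.8184)/(7.88*w^3 + 3.52*w^2 + 0.66*w - 2.98)^2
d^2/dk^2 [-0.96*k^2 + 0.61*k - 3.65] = -1.92000000000000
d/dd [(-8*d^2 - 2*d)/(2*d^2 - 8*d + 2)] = (17*d^2 - 8*d - 1)/(d^4 - 8*d^3 + 18*d^2 - 8*d + 1)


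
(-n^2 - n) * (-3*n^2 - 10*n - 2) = 3*n^4 + 13*n^3 + 12*n^2 + 2*n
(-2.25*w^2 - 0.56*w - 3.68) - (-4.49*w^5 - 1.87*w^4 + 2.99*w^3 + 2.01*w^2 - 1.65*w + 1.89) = 4.49*w^5 + 1.87*w^4 - 2.99*w^3 - 4.26*w^2 + 1.09*w - 5.57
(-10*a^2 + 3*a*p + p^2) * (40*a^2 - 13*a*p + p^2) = -400*a^4 + 250*a^3*p - 9*a^2*p^2 - 10*a*p^3 + p^4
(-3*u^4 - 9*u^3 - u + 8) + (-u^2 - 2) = -3*u^4 - 9*u^3 - u^2 - u + 6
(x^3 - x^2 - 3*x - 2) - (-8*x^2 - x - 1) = x^3 + 7*x^2 - 2*x - 1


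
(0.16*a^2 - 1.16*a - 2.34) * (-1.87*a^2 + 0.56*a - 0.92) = -0.2992*a^4 + 2.2588*a^3 + 3.579*a^2 - 0.2432*a + 2.1528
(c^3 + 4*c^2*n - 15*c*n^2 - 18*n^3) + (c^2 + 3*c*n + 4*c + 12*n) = c^3 + 4*c^2*n + c^2 - 15*c*n^2 + 3*c*n + 4*c - 18*n^3 + 12*n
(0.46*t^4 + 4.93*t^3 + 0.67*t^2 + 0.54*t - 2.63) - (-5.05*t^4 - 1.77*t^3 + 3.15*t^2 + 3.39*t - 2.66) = 5.51*t^4 + 6.7*t^3 - 2.48*t^2 - 2.85*t + 0.0300000000000002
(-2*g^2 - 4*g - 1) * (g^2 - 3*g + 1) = -2*g^4 + 2*g^3 + 9*g^2 - g - 1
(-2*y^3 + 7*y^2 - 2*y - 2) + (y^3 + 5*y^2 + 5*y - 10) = -y^3 + 12*y^2 + 3*y - 12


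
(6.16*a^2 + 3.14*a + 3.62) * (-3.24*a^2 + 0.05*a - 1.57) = -19.9584*a^4 - 9.8656*a^3 - 21.243*a^2 - 4.7488*a - 5.6834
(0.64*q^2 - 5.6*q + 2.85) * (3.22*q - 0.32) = 2.0608*q^3 - 18.2368*q^2 + 10.969*q - 0.912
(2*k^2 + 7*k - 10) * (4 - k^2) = -2*k^4 - 7*k^3 + 18*k^2 + 28*k - 40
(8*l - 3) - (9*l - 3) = -l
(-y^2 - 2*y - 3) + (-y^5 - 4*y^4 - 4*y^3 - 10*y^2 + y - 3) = -y^5 - 4*y^4 - 4*y^3 - 11*y^2 - y - 6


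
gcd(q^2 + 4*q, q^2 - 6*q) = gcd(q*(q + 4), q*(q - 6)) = q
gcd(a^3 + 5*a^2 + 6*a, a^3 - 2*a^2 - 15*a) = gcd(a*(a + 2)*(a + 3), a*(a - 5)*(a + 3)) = a^2 + 3*a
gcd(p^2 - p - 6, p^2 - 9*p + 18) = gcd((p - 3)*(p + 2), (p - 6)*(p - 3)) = p - 3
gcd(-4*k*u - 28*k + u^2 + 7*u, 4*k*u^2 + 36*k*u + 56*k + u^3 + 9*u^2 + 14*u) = u + 7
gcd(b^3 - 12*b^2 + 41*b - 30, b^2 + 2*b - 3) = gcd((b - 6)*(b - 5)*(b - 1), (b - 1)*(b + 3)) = b - 1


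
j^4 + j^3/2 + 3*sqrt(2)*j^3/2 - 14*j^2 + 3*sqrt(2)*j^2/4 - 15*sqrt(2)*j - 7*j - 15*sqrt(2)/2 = (j + 1/2)*(j - 5*sqrt(2)/2)*(j + sqrt(2))*(j + 3*sqrt(2))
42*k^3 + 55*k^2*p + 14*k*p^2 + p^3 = (k + p)*(6*k + p)*(7*k + p)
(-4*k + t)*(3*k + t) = -12*k^2 - k*t + t^2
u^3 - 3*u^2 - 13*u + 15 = (u - 5)*(u - 1)*(u + 3)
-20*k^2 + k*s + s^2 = (-4*k + s)*(5*k + s)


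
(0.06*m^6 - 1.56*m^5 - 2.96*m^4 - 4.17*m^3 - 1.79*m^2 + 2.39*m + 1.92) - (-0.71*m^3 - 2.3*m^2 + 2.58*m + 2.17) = 0.06*m^6 - 1.56*m^5 - 2.96*m^4 - 3.46*m^3 + 0.51*m^2 - 0.19*m - 0.25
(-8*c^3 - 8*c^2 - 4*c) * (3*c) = -24*c^4 - 24*c^3 - 12*c^2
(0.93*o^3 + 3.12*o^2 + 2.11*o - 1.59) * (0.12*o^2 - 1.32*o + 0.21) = 0.1116*o^5 - 0.8532*o^4 - 3.6699*o^3 - 2.3208*o^2 + 2.5419*o - 0.3339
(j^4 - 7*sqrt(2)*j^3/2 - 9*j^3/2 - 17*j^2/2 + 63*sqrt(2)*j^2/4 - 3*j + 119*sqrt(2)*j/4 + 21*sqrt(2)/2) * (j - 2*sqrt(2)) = j^5 - 11*sqrt(2)*j^4/2 - 9*j^4/2 + 11*j^3/2 + 99*sqrt(2)*j^3/4 - 66*j^2 + 187*sqrt(2)*j^2/4 - 119*j + 33*sqrt(2)*j/2 - 42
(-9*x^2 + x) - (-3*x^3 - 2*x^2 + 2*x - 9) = 3*x^3 - 7*x^2 - x + 9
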